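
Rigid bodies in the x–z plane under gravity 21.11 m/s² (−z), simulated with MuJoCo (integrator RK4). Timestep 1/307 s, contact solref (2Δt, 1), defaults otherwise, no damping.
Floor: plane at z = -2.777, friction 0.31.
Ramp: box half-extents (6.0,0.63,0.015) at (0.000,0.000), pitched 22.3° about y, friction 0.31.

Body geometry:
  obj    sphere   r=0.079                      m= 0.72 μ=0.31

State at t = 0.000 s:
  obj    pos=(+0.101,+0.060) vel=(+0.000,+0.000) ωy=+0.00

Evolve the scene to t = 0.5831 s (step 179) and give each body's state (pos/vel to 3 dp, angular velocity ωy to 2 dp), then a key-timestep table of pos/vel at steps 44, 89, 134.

State at t = 0.5831 s:
  obj    pos=(+1.001,-0.309) vel=(+3.087,-1.266) ωy=+42.22

Key-timestep trajectory:
   step    t(s)  obj.x    obj.z    obj.vx   obj.vz 
     44  0.1433   +0.155  +0.038  +0.759  -0.311
     89  0.2899   +0.324  -0.031  +1.535  -0.629
    134  0.4365   +0.605  -0.147  +2.311  -0.948


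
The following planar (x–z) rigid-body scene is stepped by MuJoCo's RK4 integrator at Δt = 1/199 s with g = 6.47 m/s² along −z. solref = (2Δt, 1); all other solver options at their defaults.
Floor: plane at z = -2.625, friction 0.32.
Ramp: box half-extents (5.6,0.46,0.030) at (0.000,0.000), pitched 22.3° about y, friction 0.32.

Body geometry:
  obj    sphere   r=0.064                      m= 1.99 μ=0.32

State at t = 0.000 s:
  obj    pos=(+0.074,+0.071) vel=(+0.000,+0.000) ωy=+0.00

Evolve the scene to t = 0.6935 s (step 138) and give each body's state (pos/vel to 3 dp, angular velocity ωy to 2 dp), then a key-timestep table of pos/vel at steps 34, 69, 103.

State at t = 0.6935 s:
  obj    pos=(+0.464,-0.089) vel=(+1.125,-0.461) ωy=+19.00

Key-timestep trajectory:
   step    t(s)  obj.x    obj.z    obj.vx   obj.vz 
     34  0.1709   +0.098  +0.061  +0.277  -0.114
     69  0.3467   +0.172  +0.031  +0.563  -0.231
    103  0.5176   +0.291  -0.018  +0.840  -0.344


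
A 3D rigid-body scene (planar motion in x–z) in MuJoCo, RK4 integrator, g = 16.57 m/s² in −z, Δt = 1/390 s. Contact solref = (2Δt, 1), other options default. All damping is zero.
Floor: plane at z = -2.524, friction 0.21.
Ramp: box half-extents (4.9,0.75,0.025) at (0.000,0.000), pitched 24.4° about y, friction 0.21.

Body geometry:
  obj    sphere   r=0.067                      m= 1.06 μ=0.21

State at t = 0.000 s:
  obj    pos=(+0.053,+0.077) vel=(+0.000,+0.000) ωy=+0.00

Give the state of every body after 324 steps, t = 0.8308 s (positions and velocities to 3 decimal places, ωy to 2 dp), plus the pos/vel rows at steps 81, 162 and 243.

State at t = 0.8308 s:
  obj    pos=(+1.590,-0.620) vel=(+3.699,-1.678) ωy=+60.62

Key-timestep trajectory:
   step    t(s)  obj.x    obj.z    obj.vx   obj.vz 
     81  0.2077   +0.149  +0.033  +0.925  -0.420
    162  0.4154   +0.437  -0.097  +1.850  -0.839
    243  0.6231   +0.917  -0.315  +2.775  -1.259


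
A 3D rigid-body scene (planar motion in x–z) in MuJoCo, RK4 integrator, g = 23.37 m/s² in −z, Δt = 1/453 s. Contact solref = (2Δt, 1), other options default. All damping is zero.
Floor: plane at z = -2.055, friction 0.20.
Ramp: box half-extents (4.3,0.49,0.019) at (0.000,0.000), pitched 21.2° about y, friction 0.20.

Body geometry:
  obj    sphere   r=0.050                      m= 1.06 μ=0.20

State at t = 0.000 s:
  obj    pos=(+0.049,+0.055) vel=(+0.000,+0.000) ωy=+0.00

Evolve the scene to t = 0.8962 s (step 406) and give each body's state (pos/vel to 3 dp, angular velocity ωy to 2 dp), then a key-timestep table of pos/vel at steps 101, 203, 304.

State at t = 0.8962 s:
  obj    pos=(+2.310,-0.822) vel=(+5.044,-1.957) ωy=+108.20

Key-timestep trajectory:
   step    t(s)  obj.x    obj.z    obj.vx   obj.vz 
    101  0.2230   +0.189  +0.001  +1.255  -0.487
    203  0.4481   +0.614  -0.164  +2.522  -0.978
    304  0.6711   +1.316  -0.437  +3.777  -1.465


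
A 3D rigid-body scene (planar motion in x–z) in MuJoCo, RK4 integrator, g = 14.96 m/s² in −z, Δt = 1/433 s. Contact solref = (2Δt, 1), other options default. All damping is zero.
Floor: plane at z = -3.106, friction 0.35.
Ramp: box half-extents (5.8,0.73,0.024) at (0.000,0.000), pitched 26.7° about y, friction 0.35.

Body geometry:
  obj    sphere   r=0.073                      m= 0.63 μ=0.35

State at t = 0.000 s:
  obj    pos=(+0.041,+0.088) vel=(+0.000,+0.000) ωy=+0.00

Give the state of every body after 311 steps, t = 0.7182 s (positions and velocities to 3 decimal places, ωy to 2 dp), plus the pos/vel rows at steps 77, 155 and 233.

State at t = 0.7182 s:
  obj    pos=(+1.147,-0.469) vel=(+3.081,-1.550) ωy=+47.23

Key-timestep trajectory:
   step    t(s)  obj.x    obj.z    obj.vx   obj.vz 
     77  0.1778   +0.109  +0.054  +0.763  -0.384
    155  0.3580   +0.316  -0.050  +1.536  -0.772
    233  0.5381   +0.662  -0.224  +2.308  -1.161


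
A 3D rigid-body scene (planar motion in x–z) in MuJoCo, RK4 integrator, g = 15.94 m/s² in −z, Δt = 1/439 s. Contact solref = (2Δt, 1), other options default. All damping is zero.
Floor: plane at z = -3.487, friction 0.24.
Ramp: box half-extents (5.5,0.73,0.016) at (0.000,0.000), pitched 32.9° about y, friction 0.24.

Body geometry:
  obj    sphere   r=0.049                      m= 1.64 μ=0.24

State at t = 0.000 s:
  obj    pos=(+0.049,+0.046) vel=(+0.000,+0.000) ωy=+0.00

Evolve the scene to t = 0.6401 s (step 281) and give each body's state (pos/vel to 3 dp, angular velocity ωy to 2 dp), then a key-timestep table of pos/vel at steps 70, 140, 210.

State at t = 0.6401 s:
  obj    pos=(+1.113,-0.642) vel=(+3.324,-2.150) ωy=+80.77

Key-timestep trajectory:
   step    t(s)  obj.x    obj.z    obj.vx   obj.vz 
     70  0.1595   +0.115  +0.003  +0.828  -0.536
    140  0.3189   +0.313  -0.125  +1.656  -1.071
    210  0.4784   +0.643  -0.339  +2.484  -1.607


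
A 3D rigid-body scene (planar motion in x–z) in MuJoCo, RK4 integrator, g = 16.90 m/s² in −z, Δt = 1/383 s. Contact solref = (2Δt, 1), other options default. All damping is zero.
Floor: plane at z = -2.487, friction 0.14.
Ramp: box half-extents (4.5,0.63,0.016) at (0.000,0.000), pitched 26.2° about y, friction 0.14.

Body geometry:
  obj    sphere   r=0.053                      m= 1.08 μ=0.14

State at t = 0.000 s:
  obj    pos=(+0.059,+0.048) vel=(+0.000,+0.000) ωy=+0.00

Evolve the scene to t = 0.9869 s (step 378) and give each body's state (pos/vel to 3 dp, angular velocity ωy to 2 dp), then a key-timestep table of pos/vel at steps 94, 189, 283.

State at t = 0.9869 s:
  obj    pos=(+2.393,-1.101) vel=(+4.730,-2.323) ωy=+98.76

Key-timestep trajectory:
   step    t(s)  obj.x    obj.z    obj.vx   obj.vz 
     94  0.2454   +0.204  -0.023  +1.172  -0.595
    189  0.4935   +0.643  -0.239  +2.365  -1.165
    283  0.7389   +1.368  -0.596  +3.536  -1.757


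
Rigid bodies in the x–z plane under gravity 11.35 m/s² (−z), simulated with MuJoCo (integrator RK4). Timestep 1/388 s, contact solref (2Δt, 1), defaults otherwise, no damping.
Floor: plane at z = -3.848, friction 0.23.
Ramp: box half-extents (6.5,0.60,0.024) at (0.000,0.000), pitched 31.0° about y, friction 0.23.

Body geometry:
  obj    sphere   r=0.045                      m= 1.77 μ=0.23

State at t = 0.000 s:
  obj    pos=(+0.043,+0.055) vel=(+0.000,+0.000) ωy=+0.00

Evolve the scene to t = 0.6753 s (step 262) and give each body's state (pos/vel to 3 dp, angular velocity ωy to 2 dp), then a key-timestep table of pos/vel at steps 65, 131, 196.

State at t = 0.6753 s:
  obj    pos=(+0.859,-0.436) vel=(+2.417,-1.452) ωy=+62.64

Key-timestep trajectory:
   step    t(s)  obj.x    obj.z    obj.vx   obj.vz 
     65  0.1675   +0.093  +0.025  +0.600  -0.360
    131  0.3376   +0.247  -0.068  +1.209  -0.726
    196  0.5052   +0.500  -0.220  +1.808  -1.086


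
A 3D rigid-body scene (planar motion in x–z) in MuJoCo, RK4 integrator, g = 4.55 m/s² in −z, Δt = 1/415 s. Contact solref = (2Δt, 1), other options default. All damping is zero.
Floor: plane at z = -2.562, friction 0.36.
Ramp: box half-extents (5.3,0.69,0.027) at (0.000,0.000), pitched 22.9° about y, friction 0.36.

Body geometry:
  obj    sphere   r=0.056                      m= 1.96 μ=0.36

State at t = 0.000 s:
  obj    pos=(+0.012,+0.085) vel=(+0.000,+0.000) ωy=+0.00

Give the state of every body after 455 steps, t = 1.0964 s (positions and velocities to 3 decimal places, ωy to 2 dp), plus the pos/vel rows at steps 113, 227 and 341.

State at t = 1.0964 s:
  obj    pos=(+0.712,-0.211) vel=(+1.277,-0.540) ωy=+24.76

Key-timestep trajectory:
   step    t(s)  obj.x    obj.z    obj.vx   obj.vz 
    113  0.2723   +0.055  +0.067  +0.317  -0.134
    227  0.5470   +0.186  +0.011  +0.637  -0.269
    341  0.8217   +0.405  -0.081  +0.957  -0.404


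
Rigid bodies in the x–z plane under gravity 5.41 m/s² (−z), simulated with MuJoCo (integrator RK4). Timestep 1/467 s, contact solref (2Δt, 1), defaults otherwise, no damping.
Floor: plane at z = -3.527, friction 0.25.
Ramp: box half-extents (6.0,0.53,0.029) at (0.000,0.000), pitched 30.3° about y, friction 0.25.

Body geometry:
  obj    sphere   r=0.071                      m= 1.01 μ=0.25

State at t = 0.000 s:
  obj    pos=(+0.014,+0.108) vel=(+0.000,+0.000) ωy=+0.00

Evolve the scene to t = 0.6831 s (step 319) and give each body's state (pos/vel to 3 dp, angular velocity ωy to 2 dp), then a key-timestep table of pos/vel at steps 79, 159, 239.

State at t = 0.6831 s:
  obj    pos=(+0.407,-0.122) vel=(+1.150,-0.672) ωy=+18.75

Key-timestep trajectory:
   step    t(s)  obj.x    obj.z    obj.vx   obj.vz 
     79  0.1692   +0.038  +0.094  +0.285  -0.166
    159  0.3405   +0.111  +0.051  +0.573  -0.335
    239  0.5118   +0.234  -0.021  +0.862  -0.503


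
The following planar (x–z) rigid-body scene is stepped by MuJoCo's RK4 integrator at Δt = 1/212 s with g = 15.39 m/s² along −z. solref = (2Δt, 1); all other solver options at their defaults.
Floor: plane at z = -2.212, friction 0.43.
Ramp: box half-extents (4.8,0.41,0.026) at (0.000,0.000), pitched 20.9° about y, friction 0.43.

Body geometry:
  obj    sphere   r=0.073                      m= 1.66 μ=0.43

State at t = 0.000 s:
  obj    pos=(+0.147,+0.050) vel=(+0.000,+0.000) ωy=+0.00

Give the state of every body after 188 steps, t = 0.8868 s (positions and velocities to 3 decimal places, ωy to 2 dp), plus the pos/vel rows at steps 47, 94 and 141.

State at t = 0.8868 s:
  obj    pos=(+1.588,-0.500) vel=(+3.249,-1.241) ωy=+47.63

Key-timestep trajectory:
   step    t(s)  obj.x    obj.z    obj.vx   obj.vz 
     47  0.2217   +0.237  +0.015  +0.812  -0.310
     94  0.4434   +0.507  -0.088  +1.625  -0.620
    141  0.6651   +0.957  -0.260  +2.437  -0.930


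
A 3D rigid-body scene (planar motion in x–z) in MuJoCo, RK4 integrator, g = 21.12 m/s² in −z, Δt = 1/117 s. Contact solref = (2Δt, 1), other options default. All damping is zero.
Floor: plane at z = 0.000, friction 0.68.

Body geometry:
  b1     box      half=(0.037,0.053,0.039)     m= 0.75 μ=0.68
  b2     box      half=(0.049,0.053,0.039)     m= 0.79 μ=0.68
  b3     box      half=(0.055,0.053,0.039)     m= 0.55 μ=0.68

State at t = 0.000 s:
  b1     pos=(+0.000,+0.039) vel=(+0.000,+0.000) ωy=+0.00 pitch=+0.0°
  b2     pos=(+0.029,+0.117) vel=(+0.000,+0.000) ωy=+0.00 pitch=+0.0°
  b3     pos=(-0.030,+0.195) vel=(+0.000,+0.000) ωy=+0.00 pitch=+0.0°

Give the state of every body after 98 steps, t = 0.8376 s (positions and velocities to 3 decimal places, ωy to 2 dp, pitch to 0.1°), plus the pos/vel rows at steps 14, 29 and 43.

State at t = 0.8376 s:
  b1     pos=(+0.000,+0.039) vel=(+0.000,+0.000) ωy=+0.00 pitch=+0.1°
  b2     pos=(+0.030,+0.117) vel=(+0.000,+0.000) ωy=+0.00 pitch=+0.3°
  b3     pos=(-0.083,+0.055) vel=(+0.000,+0.000) ωy=+0.00 pitch=-90.0°

Key-timestep trajectory:
   step    t(s)  b1.x    b1.z    b1.vx   b1.vz   b2.x    b2.z    b2.vx   b2.vz   b3.x    b3.z    b3.vx   b3.vz 
     14  0.1197   +0.000  +0.039  +0.001  +0.001   +0.029  +0.117  +0.003  +0.001   -0.051  +0.181  -0.370  -0.418
     29  0.2479   +0.000  +0.039  +0.000  +0.000   +0.030  +0.117  -0.001  +0.000   -0.100  +0.055  +0.111  +0.223
     43  0.3675   +0.000  +0.039  +0.000  +0.000   +0.030  +0.117  +0.000  +0.000   -0.080  +0.056  -0.152  -0.053


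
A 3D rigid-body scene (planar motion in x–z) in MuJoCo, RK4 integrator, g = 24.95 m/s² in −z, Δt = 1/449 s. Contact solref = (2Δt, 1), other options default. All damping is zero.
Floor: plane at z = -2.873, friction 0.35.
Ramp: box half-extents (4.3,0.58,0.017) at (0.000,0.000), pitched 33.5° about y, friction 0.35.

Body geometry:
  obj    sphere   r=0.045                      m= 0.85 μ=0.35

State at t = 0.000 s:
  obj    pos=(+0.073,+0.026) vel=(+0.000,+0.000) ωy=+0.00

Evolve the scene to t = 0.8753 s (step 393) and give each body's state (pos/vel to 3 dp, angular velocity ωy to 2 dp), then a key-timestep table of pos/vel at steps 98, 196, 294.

State at t = 0.8753 s:
  obj    pos=(+3.215,-2.054) vel=(+7.179,-4.752) ωy=+191.31

Key-timestep trajectory:
   step    t(s)  obj.x    obj.z    obj.vx   obj.vz 
     98  0.2183   +0.268  -0.103  +1.791  -1.185
    196  0.4365   +0.855  -0.491  +3.581  -2.370
    294  0.6548   +1.832  -1.138  +5.371  -3.555


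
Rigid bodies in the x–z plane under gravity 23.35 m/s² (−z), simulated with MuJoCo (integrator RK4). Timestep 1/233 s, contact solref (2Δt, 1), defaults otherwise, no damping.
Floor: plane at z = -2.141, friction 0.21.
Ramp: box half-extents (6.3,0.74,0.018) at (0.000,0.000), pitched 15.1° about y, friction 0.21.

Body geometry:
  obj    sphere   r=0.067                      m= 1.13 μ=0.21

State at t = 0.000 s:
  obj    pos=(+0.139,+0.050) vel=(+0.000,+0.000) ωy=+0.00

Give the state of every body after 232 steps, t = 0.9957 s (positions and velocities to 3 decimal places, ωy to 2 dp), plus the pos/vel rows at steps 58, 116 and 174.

State at t = 0.9957 s:
  obj    pos=(+2.219,-0.511) vel=(+4.177,-1.127) ωy=+64.56

Key-timestep trajectory:
   step    t(s)  obj.x    obj.z    obj.vx   obj.vz 
     58  0.2489   +0.269  +0.015  +1.044  -0.282
    116  0.4979   +0.659  -0.090  +2.089  -0.564
    174  0.7468   +1.309  -0.265  +3.133  -0.845


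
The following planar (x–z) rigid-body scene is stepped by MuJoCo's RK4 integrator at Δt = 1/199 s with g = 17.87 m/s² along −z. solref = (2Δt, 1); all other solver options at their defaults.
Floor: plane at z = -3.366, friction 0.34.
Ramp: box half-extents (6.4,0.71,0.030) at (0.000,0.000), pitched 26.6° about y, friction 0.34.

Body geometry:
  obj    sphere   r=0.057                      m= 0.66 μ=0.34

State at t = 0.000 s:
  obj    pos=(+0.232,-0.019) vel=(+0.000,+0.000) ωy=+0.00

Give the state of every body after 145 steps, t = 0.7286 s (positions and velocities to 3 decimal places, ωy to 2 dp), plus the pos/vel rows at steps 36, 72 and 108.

State at t = 0.7286 s:
  obj    pos=(+1.589,-0.698) vel=(+3.724,-1.865) ωy=+73.05

Key-timestep trajectory:
   step    t(s)  obj.x    obj.z    obj.vx   obj.vz 
     36  0.1809   +0.316  -0.061  +0.925  -0.463
     72  0.3618   +0.567  -0.186  +1.849  -0.926
    108  0.5427   +0.985  -0.396  +2.774  -1.389


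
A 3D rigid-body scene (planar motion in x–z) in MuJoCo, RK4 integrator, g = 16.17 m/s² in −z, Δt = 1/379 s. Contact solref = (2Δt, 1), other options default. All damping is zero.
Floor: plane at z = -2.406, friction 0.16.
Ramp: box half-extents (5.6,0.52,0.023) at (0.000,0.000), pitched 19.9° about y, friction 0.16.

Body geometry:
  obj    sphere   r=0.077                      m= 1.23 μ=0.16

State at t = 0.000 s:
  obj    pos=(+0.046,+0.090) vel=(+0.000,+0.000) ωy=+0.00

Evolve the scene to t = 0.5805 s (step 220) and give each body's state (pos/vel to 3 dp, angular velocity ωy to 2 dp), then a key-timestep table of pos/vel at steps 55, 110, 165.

State at t = 0.5805 s:
  obj    pos=(+0.669,-0.136) vel=(+2.146,-0.777) ωy=+29.63

Key-timestep trajectory:
   step    t(s)  obj.x    obj.z    obj.vx   obj.vz 
     55  0.1451   +0.085  +0.076  +0.537  -0.194
    110  0.2902   +0.202  +0.033  +1.073  -0.388
    165  0.4354   +0.396  -0.037  +1.610  -0.583


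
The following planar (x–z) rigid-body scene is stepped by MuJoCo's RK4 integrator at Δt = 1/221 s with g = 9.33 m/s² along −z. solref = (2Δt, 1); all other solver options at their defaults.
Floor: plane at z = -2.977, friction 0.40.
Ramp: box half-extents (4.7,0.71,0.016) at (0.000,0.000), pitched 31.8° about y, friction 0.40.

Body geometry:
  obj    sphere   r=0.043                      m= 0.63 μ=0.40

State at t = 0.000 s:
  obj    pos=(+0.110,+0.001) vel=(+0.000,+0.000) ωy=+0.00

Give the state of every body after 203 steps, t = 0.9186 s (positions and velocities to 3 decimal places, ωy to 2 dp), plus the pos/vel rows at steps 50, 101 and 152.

State at t = 0.9186 s:
  obj    pos=(+1.369,-0.780) vel=(+2.742,-1.700) ωy=+75.01

Key-timestep trajectory:
   step    t(s)  obj.x    obj.z    obj.vx   obj.vz 
     50  0.2262   +0.187  -0.046  +0.675  -0.419
    101  0.4570   +0.422  -0.192  +1.364  -0.846
    152  0.6878   +0.816  -0.437  +2.053  -1.273


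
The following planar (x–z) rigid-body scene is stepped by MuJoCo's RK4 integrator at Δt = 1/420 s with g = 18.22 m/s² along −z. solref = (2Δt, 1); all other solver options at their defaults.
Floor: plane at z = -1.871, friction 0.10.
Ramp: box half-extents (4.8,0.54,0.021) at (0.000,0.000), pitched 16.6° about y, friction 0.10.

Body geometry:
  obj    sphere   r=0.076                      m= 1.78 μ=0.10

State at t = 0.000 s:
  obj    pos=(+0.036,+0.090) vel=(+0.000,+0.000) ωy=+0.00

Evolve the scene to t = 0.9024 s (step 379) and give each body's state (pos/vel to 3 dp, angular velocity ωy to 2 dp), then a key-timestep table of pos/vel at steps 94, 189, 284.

State at t = 0.9024 s:
  obj    pos=(+1.487,-0.342) vel=(+3.215,-0.959) ωy=+44.14

Key-timestep trajectory:
   step    t(s)  obj.x    obj.z    obj.vx   obj.vz 
     94  0.2238   +0.125  +0.064  +0.798  -0.238
    189  0.4500   +0.397  -0.017  +1.604  -0.478
    284  0.6762   +0.851  -0.152  +2.409  -0.718


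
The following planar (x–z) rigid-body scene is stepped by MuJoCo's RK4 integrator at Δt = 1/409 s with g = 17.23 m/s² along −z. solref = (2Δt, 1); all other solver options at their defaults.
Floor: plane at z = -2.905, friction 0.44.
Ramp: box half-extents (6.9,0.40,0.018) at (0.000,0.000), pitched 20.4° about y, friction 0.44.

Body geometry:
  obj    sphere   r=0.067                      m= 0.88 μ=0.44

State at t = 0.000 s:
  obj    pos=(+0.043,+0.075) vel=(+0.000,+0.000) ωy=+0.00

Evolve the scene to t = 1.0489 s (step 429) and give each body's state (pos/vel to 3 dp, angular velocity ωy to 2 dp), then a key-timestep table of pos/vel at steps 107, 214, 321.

State at t = 1.0489 s:
  obj    pos=(+2.255,-0.748) vel=(+4.218,-1.568) ωy=+67.15

Key-timestep trajectory:
   step    t(s)  obj.x    obj.z    obj.vx   obj.vz 
    107  0.2616   +0.181  +0.024  +1.052  -0.391
    214  0.5232   +0.593  -0.130  +2.104  -0.782
    321  0.7848   +1.281  -0.386  +3.156  -1.174


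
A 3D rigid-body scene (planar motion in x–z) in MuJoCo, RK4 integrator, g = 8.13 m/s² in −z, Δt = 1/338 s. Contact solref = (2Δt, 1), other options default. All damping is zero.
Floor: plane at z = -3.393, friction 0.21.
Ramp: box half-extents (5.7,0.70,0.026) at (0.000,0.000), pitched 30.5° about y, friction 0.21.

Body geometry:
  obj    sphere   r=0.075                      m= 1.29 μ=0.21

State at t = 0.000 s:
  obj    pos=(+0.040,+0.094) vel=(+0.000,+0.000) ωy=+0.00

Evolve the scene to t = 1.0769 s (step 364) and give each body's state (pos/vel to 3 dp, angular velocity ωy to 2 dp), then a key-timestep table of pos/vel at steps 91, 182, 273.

State at t = 1.0769 s:
  obj    pos=(+1.513,-0.774) vel=(+2.735,-1.611) ωy=+42.31

Key-timestep trajectory:
   step    t(s)  obj.x    obj.z    obj.vx   obj.vz 
     91  0.2692   +0.132  +0.039  +0.684  -0.403
    182  0.5385   +0.408  -0.123  +1.368  -0.806
    273  0.8077   +0.868  -0.394  +2.051  -1.208


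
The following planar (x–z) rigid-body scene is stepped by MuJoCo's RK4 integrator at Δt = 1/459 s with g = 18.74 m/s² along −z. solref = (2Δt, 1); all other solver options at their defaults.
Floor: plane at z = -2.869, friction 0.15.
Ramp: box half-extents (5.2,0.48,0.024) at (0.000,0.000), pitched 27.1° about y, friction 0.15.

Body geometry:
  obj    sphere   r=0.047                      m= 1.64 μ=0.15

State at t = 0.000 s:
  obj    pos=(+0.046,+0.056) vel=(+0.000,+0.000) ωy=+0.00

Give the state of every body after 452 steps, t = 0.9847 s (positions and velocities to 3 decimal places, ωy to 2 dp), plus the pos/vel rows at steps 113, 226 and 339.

State at t = 0.9847 s:
  obj    pos=(+2.678,-1.291) vel=(+5.346,-2.736) ωy=+127.74

Key-timestep trajectory:
   step    t(s)  obj.x    obj.z    obj.vx   obj.vz 
    113  0.2462   +0.211  -0.028  +1.337  -0.684
    226  0.4924   +0.704  -0.281  +2.673  -1.368
    339  0.7386   +1.527  -0.702  +4.009  -2.052


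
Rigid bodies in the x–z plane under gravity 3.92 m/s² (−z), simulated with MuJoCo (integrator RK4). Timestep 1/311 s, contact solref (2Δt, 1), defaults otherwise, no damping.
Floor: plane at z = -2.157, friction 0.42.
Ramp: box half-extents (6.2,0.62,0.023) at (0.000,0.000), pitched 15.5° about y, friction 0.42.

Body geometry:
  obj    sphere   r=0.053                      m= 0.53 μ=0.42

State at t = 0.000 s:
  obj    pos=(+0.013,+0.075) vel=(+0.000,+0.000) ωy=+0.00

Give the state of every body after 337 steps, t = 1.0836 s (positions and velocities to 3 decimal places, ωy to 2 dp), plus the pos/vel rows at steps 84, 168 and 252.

State at t = 1.0836 s:
  obj    pos=(+0.436,-0.042) vel=(+0.781,-0.217) ωy=+15.30

Key-timestep trajectory:
   step    t(s)  obj.x    obj.z    obj.vx   obj.vz 
     84  0.2701   +0.039  +0.068  +0.195  -0.054
    168  0.5402   +0.118  +0.046  +0.390  -0.108
    252  0.8103   +0.250  +0.010  +0.584  -0.162


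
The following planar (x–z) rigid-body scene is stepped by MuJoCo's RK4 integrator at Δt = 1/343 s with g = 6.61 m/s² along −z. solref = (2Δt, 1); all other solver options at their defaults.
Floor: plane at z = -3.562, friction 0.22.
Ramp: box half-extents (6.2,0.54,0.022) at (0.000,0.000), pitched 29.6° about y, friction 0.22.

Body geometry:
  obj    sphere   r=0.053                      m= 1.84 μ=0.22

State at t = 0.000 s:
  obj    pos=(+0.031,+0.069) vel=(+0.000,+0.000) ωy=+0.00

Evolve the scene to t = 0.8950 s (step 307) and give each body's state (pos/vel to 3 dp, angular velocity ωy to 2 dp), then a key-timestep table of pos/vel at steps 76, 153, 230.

State at t = 0.8950 s:
  obj    pos=(+0.843,-0.393) vel=(+1.815,-1.031) ωy=+39.38

Key-timestep trajectory:
   step    t(s)  obj.x    obj.z    obj.vx   obj.vz 
     76  0.2216   +0.081  +0.040  +0.449  -0.255
    153  0.4461   +0.233  -0.046  +0.905  -0.514
    230  0.6706   +0.487  -0.190  +1.360  -0.772


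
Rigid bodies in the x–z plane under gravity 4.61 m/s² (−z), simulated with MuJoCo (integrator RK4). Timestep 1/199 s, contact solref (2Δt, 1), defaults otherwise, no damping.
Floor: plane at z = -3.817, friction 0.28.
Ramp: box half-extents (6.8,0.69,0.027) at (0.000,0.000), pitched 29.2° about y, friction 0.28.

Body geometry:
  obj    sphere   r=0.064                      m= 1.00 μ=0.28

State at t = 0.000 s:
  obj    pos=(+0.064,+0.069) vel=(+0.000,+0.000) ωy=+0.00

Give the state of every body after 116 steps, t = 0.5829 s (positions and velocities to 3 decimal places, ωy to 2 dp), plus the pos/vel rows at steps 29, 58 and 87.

State at t = 0.5829 s:
  obj    pos=(+0.302,-0.065) vel=(+0.818,-0.457) ωy=+14.63

Key-timestep trajectory:
   step    t(s)  obj.x    obj.z    obj.vx   obj.vz 
     29  0.1457   +0.079  +0.060  +0.204  -0.114
     58  0.2915   +0.123  +0.035  +0.409  -0.228
     87  0.4372   +0.198  -0.006  +0.613  -0.343


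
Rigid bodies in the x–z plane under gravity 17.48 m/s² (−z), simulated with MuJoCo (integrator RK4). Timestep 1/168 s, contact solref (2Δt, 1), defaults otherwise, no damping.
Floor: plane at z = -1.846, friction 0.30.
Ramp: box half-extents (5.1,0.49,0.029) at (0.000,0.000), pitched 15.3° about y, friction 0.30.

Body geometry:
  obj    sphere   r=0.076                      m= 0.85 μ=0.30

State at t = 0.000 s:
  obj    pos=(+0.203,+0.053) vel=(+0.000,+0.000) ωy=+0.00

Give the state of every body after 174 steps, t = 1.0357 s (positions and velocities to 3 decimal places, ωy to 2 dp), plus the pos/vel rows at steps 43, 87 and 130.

State at t = 1.0357 s:
  obj    pos=(+1.908,-0.413) vel=(+3.291,-0.900) ωy=+44.89

Key-timestep trajectory:
   step    t(s)  obj.x    obj.z    obj.vx   obj.vz 
     43  0.2560   +0.307  +0.025  +0.814  -0.223
     87  0.5179   +0.629  -0.063  +1.646  -0.450
    130  0.7738   +1.155  -0.207  +2.459  -0.673


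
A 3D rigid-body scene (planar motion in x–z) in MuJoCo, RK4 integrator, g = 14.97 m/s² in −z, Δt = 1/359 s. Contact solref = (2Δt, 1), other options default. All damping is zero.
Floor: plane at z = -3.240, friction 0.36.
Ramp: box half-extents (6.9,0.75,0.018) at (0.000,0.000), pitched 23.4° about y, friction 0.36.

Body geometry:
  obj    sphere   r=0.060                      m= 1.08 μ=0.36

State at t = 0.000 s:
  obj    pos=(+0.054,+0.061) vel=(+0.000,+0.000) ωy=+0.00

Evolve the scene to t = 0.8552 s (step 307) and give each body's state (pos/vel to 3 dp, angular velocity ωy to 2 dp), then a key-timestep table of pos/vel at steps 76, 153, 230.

State at t = 0.8552 s:
  obj    pos=(+1.479,-0.555) vel=(+3.333,-1.442) ωy=+60.52

Key-timestep trajectory:
   step    t(s)  obj.x    obj.z    obj.vx   obj.vz 
     76  0.2117   +0.142  +0.024  +0.825  -0.357
    153  0.4262   +0.408  -0.092  +1.661  -0.719
    230  0.6407   +0.854  -0.285  +2.497  -1.081


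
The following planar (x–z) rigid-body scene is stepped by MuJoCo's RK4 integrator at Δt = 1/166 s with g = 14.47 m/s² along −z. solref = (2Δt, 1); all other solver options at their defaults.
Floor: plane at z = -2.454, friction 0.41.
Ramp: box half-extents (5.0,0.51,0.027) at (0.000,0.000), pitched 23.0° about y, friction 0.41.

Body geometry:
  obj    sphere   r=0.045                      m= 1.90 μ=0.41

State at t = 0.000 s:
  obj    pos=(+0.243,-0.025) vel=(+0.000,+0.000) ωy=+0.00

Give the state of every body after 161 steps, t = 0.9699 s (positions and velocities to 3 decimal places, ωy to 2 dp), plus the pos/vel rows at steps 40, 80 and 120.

State at t = 0.9699 s:
  obj    pos=(+1.992,-0.767) vel=(+3.605,-1.530) ωy=+87.03

Key-timestep trajectory:
   step    t(s)  obj.x    obj.z    obj.vx   obj.vz 
     40  0.2410   +0.351  -0.071  +0.896  -0.380
     80  0.4819   +0.675  -0.208  +1.792  -0.760
    120  0.7229   +1.214  -0.437  +2.687  -1.141


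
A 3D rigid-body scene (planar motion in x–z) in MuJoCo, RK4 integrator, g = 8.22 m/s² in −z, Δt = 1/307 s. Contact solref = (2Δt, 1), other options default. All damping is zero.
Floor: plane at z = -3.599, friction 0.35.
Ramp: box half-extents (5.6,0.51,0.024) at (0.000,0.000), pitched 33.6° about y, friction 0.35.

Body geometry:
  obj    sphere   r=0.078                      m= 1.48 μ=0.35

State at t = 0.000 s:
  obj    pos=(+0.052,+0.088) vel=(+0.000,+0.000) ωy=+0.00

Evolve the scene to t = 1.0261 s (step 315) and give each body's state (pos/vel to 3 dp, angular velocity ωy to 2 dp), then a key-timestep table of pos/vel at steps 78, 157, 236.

State at t = 1.0261 s:
  obj    pos=(+1.477,-0.859) vel=(+2.777,-1.845) ωy=+42.74

Key-timestep trajectory:
   step    t(s)  obj.x    obj.z    obj.vx   obj.vz 
     78  0.2541   +0.139  +0.030  +0.688  -0.457
    157  0.5114   +0.406  -0.147  +1.384  -0.920
    236  0.7687   +0.852  -0.443  +2.081  -1.382


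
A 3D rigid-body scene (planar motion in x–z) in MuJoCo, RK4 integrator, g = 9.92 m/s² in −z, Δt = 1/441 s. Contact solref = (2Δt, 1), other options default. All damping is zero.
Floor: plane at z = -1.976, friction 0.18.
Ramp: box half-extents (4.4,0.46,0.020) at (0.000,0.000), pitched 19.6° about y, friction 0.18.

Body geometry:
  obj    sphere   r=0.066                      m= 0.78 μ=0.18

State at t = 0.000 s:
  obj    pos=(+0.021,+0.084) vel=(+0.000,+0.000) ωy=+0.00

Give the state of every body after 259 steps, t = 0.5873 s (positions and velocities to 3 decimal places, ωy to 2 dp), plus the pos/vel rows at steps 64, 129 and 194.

State at t = 0.5873 s:
  obj    pos=(+0.407,-0.054) vel=(+1.315,-0.468) ωy=+21.15

Key-timestep trajectory:
   step    t(s)  obj.x    obj.z    obj.vx   obj.vz 
     64  0.1451   +0.045  +0.075  +0.325  -0.116
    129  0.2925   +0.117  +0.050  +0.655  -0.233
    194  0.4399   +0.238  +0.007  +0.985  -0.351


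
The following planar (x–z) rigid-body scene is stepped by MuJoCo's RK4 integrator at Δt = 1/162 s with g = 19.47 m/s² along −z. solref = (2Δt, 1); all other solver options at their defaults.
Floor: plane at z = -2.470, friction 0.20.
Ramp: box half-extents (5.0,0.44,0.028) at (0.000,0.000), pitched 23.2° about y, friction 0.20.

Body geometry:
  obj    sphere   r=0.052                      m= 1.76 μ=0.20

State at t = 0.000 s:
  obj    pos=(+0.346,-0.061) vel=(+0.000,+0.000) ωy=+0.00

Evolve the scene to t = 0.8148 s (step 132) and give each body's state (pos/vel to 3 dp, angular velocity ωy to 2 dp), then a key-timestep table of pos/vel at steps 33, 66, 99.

State at t = 0.8148 s:
  obj    pos=(+2.018,-0.778) vel=(+4.103,-1.759) ωy=+85.82

Key-timestep trajectory:
   step    t(s)  obj.x    obj.z    obj.vx   obj.vz 
     33  0.2037   +0.451  -0.106  +1.026  -0.440
     66  0.4074   +0.764  -0.240  +2.052  -0.879
     99  0.6111   +1.286  -0.464  +3.078  -1.319


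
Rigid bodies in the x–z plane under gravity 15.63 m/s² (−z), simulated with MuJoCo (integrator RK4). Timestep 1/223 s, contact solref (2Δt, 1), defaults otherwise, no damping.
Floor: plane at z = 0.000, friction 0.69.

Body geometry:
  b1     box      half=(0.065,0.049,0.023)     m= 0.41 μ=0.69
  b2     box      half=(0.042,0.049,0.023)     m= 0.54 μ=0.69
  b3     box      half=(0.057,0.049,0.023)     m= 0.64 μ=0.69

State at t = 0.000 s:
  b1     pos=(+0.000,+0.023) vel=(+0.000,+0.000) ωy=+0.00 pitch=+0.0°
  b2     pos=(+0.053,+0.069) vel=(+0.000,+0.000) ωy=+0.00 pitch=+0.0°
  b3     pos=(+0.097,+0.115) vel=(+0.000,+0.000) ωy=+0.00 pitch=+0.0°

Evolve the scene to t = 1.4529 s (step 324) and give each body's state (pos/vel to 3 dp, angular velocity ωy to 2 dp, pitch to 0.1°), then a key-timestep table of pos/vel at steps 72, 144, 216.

State at t = 1.4529 s:
  b1     pos=(+0.000,+0.023) vel=(+0.000,+0.000) ωy=+0.00 pitch=+0.0°
  b2     pos=(+0.095,+0.042) vel=(+0.000,+0.000) ωy=+0.00 pitch=+90.0°
  b3     pos=(+0.182,+0.057) vel=(+0.000,+0.000) ωy=+0.00 pitch=+90.0°

Key-timestep trajectory:
   step    t(s)  b1.x    b1.z    b1.vx   b1.vz   b2.x    b2.z    b2.vx   b2.vz   b3.x    b3.z    b3.vx   b3.vz 
     72  0.3229   +0.000  +0.023  +0.000  +0.000   +0.098  +0.043  -0.158  -0.074   +0.177  +0.059  +0.328  -0.095
    144  0.6457   +0.000  +0.023  +0.000  +0.000   +0.095  +0.042  +0.000  +0.000   +0.194  +0.060  -0.140  -0.025
    216  0.9686   +0.000  +0.023  +0.000  +0.000   +0.095  +0.042  +0.000  +0.000   +0.184  +0.058  -0.157  -0.057


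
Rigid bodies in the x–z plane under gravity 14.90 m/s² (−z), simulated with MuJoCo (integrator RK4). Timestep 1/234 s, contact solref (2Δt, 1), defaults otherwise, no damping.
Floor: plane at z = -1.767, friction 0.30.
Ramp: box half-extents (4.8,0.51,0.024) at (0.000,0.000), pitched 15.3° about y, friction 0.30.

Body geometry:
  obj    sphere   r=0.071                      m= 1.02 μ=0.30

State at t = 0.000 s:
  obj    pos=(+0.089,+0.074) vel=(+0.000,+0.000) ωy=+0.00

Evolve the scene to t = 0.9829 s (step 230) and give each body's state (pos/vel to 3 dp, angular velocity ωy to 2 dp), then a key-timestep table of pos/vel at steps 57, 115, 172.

State at t = 0.9829 s:
  obj    pos=(+1.398,-0.284) vel=(+2.663,-0.728) ωy=+38.87

Key-timestep trajectory:
   step    t(s)  obj.x    obj.z    obj.vx   obj.vz 
     57  0.2436   +0.169  +0.052  +0.660  -0.181
    115  0.4915   +0.416  -0.015  +1.331  -0.364
    172  0.7350   +0.821  -0.126  +1.991  -0.545


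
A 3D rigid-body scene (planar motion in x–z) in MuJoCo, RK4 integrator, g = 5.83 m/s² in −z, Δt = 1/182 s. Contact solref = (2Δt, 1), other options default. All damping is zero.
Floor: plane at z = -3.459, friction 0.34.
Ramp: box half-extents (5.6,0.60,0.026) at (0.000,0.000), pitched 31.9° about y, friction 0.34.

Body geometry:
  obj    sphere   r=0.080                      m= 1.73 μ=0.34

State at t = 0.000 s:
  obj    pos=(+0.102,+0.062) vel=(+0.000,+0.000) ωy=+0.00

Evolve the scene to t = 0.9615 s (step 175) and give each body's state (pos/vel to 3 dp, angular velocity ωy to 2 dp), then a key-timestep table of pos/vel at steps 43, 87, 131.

State at t = 0.9615 s:
  obj    pos=(+0.966,-0.476) vel=(+1.796,-1.118) ωy=+26.44

Key-timestep trajectory:
   step    t(s)  obj.x    obj.z    obj.vx   obj.vz 
     43  0.2363   +0.154  +0.029  +0.441  -0.275
     87  0.4780   +0.315  -0.071  +0.893  -0.556
    131  0.7198   +0.586  -0.240  +1.345  -0.837


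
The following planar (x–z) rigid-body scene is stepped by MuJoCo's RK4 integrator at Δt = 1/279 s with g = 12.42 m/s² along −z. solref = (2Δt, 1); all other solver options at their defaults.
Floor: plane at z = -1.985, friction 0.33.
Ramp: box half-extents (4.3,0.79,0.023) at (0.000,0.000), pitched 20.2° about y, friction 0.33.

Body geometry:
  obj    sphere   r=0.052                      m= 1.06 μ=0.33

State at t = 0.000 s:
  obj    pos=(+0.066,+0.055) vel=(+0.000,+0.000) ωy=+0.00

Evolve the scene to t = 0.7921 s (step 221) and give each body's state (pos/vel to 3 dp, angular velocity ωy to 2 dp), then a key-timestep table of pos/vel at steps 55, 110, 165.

State at t = 0.7921 s:
  obj    pos=(+0.968,-0.276) vel=(+2.277,-0.838) ωy=+46.66

Key-timestep trajectory:
   step    t(s)  obj.x    obj.z    obj.vx   obj.vz 
     55  0.1971   +0.122  +0.035  +0.567  -0.209
    110  0.3943   +0.290  -0.027  +1.134  -0.417
    165  0.5914   +0.569  -0.129  +1.700  -0.626


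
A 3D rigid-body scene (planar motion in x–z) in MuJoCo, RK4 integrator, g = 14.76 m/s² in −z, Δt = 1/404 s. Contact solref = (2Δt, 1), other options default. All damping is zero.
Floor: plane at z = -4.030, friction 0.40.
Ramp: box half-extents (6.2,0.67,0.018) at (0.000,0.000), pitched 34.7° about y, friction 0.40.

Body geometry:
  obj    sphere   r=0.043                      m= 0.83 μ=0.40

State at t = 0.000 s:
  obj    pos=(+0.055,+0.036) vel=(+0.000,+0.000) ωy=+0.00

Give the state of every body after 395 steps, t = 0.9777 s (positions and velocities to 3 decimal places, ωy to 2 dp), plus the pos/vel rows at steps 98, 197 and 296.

State at t = 0.9777 s:
  obj    pos=(+2.414,-1.597) vel=(+4.825,-3.341) ωy=+136.46

Key-timestep trajectory:
   step    t(s)  obj.x    obj.z    obj.vx   obj.vz 
     98  0.2426   +0.200  -0.064  +1.197  -0.829
    197  0.4876   +0.642  -0.370  +2.406  -1.666
    296  0.7327   +1.380  -0.881  +3.615  -2.503


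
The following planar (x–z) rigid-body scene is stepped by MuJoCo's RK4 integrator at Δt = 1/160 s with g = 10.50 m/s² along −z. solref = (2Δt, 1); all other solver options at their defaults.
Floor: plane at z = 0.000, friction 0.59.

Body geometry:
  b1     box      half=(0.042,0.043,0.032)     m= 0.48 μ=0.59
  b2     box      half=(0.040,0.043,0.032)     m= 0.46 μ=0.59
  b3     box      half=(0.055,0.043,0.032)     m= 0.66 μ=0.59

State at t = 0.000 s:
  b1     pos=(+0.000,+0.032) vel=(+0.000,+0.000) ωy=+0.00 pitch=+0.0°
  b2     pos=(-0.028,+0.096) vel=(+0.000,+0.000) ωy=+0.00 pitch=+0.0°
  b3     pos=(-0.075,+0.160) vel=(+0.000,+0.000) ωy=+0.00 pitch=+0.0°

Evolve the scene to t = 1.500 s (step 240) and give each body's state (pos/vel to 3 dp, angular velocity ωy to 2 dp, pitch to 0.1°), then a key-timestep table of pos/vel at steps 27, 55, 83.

State at t = 1.500 s:
  b1     pos=(+0.000,+0.032) vel=(+0.000,+0.000) ωy=+0.00 pitch=+0.0°
  b2     pos=(-0.083,+0.040) vel=(+0.000,+0.000) ωy=+0.00 pitch=-90.0°
  b3     pos=(-0.271,+0.032) vel=(+0.000,+0.000) ωy=+0.00 pitch=+180.0°

Key-timestep trajectory:
   step    t(s)  b1.x    b1.z    b1.vx   b1.vz   b2.x    b2.z    b2.vx   b2.vz   b3.x    b3.z    b3.vx   b3.vz 
     27  0.1688   +0.000  +0.032  +0.001  +0.000   -0.039  +0.099  -0.160  +0.017   -0.104  +0.144  -0.379  -0.290
     55  0.3438   +0.000  +0.032  +0.000  +0.000   -0.087  +0.038  -0.021  -0.413   -0.188  +0.057  -0.359  +0.213
     83  0.5188   +0.000  +0.032  +0.000  +0.000   -0.083  +0.040  +0.000  +0.000   -0.244  +0.056  -0.393  -0.225


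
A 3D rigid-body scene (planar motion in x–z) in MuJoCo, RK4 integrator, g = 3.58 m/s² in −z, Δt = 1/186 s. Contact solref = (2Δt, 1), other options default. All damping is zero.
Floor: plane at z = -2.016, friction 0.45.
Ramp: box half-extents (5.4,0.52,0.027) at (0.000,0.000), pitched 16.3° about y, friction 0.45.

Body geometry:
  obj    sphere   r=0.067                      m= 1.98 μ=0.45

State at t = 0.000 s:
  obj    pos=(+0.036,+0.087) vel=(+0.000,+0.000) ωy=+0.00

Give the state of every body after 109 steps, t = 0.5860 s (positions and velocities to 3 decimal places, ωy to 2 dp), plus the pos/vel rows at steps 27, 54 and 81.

State at t = 0.5860 s:
  obj    pos=(+0.154,+0.053) vel=(+0.404,-0.118) ωy=+6.28

Key-timestep trajectory:
   step    t(s)  obj.x    obj.z    obj.vx   obj.vz 
     27  0.1452   +0.043  +0.085  +0.100  -0.029
     54  0.2903   +0.065  +0.079  +0.200  -0.058
     81  0.4355   +0.101  +0.068  +0.300  -0.088


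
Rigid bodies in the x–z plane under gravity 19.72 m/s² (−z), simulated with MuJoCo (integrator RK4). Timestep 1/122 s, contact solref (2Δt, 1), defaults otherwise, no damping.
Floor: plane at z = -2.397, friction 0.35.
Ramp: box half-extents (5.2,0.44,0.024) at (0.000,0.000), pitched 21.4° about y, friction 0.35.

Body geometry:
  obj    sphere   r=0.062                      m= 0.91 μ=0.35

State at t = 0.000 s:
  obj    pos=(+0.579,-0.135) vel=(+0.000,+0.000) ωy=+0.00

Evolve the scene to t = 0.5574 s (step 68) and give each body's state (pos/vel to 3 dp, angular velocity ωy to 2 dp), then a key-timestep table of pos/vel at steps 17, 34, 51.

State at t = 0.5574 s:
  obj    pos=(+1.323,-0.426) vel=(+2.667,-1.045) ωy=+46.18

Key-timestep trajectory:
   step    t(s)  obj.x    obj.z    obj.vx   obj.vz 
     17  0.1393   +0.626  -0.153  +0.667  -0.261
     34  0.2787   +0.765  -0.207  +1.334  -0.523
     51  0.4180   +0.997  -0.299  +2.000  -0.784


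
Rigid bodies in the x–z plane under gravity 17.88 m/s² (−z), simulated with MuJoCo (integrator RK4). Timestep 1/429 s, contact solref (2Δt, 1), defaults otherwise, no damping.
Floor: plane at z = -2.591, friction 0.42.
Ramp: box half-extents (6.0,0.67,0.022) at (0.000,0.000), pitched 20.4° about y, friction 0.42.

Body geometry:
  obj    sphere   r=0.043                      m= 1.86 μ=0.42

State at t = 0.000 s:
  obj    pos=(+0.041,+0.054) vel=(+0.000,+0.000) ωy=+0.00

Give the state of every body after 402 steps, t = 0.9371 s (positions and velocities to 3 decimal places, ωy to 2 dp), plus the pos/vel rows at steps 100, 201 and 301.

State at t = 0.9371 s:
  obj    pos=(+1.873,-0.627) vel=(+3.910,-1.454) ωy=+97.01

Key-timestep trajectory:
   step    t(s)  obj.x    obj.z    obj.vx   obj.vz 
    100  0.2331   +0.154  +0.012  +0.973  -0.362
    201  0.4685   +0.499  -0.116  +1.955  -0.727
    301  0.7016   +1.068  -0.328  +2.928  -1.089


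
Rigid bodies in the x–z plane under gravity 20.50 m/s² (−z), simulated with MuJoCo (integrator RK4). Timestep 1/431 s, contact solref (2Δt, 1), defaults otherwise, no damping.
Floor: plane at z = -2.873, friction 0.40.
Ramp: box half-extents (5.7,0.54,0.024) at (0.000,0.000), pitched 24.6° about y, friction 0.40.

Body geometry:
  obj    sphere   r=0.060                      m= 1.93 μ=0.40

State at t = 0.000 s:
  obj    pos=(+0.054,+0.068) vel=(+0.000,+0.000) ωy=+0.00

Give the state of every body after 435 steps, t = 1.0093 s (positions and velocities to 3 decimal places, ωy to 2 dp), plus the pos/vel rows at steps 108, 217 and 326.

State at t = 1.0093 s:
  obj    pos=(+2.877,-1.225) vel=(+5.594,-2.561) ωy=+102.53

Key-timestep trajectory:
   step    t(s)  obj.x    obj.z    obj.vx   obj.vz 
    108  0.2506   +0.228  -0.012  +1.389  -0.636
    217  0.5035   +0.756  -0.254  +2.791  -1.278
    326  0.7564   +1.639  -0.658  +4.192  -1.919
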